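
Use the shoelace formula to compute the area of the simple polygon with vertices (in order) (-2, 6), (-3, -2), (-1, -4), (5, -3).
Area = 79/2

Shoelace formula: Area = (1/2) |Σ_i (x_i · y_{i+1} − x_{i+1} · y_i)| (indices mod n). Compute each cross term:
  (-2)(-2) − (-3)(6) = 22
  (-3)(-4) − (-1)(-2) = 10
  (-1)(-3) − (5)(-4) = 23
  (5)(6) − (-2)(-3) = 24
Sum = 79, so (signed) Area = 79/2 = 79/2, |Area| = 79/2.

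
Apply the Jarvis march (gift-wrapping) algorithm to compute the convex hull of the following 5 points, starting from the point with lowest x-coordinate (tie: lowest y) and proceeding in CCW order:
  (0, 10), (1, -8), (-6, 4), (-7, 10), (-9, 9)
Hull (CCW) = [(-9, 9), (1, -8), (0, 10), (-7, 10)]

Jarvis march: at each step, from the current hull vertex p, select the next vertex q as the point such that every other point lies strictly to the left of (or on) the directed line p → q. (Equivalently: for every other point r, the cross product (q − p) × (r − p) ≥ 0.)
Starting point (lowest x, tie lowest y): (-9, 9). Wrap until returning to start. Resulting hull: (-9, 9), (1, -8), (0, 10), (-7, 10).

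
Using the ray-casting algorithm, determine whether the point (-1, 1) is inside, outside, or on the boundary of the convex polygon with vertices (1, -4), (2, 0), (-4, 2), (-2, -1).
The point (-1, 1) lies on the polygon boundary

Boundary check: the query satisfies the collinearity and bounding-box conditions for some polygon edge, so it lies exactly on the boundary.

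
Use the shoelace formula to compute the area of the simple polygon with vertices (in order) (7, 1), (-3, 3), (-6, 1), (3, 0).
Area = 39/2

Shoelace formula: Area = (1/2) |Σ_i (x_i · y_{i+1} − x_{i+1} · y_i)| (indices mod n). Compute each cross term:
  (7)(3) − (-3)(1) = 24
  (-3)(1) − (-6)(3) = 15
  (-6)(0) − (3)(1) = -3
  (3)(1) − (7)(0) = 3
Sum = 39, so (signed) Area = 39/2 = 39/2, |Area| = 39/2.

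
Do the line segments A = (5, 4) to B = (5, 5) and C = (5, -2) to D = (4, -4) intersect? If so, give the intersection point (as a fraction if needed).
No (intersection of containing lines falls outside at least one segment)

Parametrize and solve: t = -6, s = 0. At least one of these is outside [0, 1], so the segments do not intersect.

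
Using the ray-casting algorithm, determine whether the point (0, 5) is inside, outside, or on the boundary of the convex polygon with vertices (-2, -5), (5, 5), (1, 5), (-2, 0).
The point (0, 5) lies strictly outside the polygon

Cast a horizontal ray to the right from the query point and count how many polygon edges it crosses (each edge strictly once or zero times, handled with the usual half-open convention). 
Parity of crossings → even ⇒ outside.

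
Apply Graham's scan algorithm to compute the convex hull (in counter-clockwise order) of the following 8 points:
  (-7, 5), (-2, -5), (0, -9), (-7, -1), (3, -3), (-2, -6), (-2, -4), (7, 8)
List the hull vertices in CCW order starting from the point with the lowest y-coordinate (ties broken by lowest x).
Hull (CCW) = [(0, -9), (3, -3), (7, 8), (-7, 5), (-7, -1)]

Graham scan procedure:
  1. Find the pivot p₀ = point with lowest y (tie → lowest x): (0, -9).
  2. Sort the remaining points by polar angle around p₀.
  3. Walk through sorted points, maintaining a stack; pop the top while the last three entries make a non-left turn (cross product ≤ 0).
  4. Final stack is the convex hull in CCW order: (0, -9), (3, -3), (7, 8), (-7, 5), (-7, -1).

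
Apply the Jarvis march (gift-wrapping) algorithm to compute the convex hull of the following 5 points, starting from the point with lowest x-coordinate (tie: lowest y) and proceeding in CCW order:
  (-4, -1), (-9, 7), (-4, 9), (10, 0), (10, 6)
Hull (CCW) = [(-9, 7), (-4, -1), (10, 0), (10, 6), (-4, 9)]

Jarvis march: at each step, from the current hull vertex p, select the next vertex q as the point such that every other point lies strictly to the left of (or on) the directed line p → q. (Equivalently: for every other point r, the cross product (q − p) × (r − p) ≥ 0.)
Starting point (lowest x, tie lowest y): (-9, 7). Wrap until returning to start. Resulting hull: (-9, 7), (-4, -1), (10, 0), (10, 6), (-4, 9).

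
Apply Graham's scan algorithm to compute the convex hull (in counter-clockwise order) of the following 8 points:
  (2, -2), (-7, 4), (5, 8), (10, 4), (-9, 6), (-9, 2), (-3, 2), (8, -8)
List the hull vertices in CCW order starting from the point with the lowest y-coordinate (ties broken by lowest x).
Hull (CCW) = [(8, -8), (10, 4), (5, 8), (-9, 6), (-9, 2)]

Graham scan procedure:
  1. Find the pivot p₀ = point with lowest y (tie → lowest x): (8, -8).
  2. Sort the remaining points by polar angle around p₀.
  3. Walk through sorted points, maintaining a stack; pop the top while the last three entries make a non-left turn (cross product ≤ 0).
  4. Final stack is the convex hull in CCW order: (8, -8), (10, 4), (5, 8), (-9, 6), (-9, 2).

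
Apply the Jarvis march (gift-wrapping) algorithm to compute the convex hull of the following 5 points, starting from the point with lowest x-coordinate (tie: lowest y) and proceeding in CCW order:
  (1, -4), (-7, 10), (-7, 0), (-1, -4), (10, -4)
Hull (CCW) = [(-7, 0), (-1, -4), (10, -4), (-7, 10)]

Jarvis march: at each step, from the current hull vertex p, select the next vertex q as the point such that every other point lies strictly to the left of (or on) the directed line p → q. (Equivalently: for every other point r, the cross product (q − p) × (r − p) ≥ 0.)
Starting point (lowest x, tie lowest y): (-7, 0). Wrap until returning to start. Resulting hull: (-7, 0), (-1, -4), (10, -4), (-7, 10).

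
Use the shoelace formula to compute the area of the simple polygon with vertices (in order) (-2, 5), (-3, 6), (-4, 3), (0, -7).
Area = 16

Shoelace formula: Area = (1/2) |Σ_i (x_i · y_{i+1} − x_{i+1} · y_i)| (indices mod n). Compute each cross term:
  (-2)(6) − (-3)(5) = 3
  (-3)(3) − (-4)(6) = 15
  (-4)(-7) − (0)(3) = 28
  (0)(5) − (-2)(-7) = -14
Sum = 32, so (signed) Area = 32/2 = 16, |Area| = 16.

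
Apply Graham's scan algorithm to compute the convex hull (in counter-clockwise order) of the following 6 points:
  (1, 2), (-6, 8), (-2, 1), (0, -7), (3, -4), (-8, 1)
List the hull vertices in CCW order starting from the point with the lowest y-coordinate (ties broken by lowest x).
Hull (CCW) = [(0, -7), (3, -4), (1, 2), (-6, 8), (-8, 1)]

Graham scan procedure:
  1. Find the pivot p₀ = point with lowest y (tie → lowest x): (0, -7).
  2. Sort the remaining points by polar angle around p₀.
  3. Walk through sorted points, maintaining a stack; pop the top while the last three entries make a non-left turn (cross product ≤ 0).
  4. Final stack is the convex hull in CCW order: (0, -7), (3, -4), (1, 2), (-6, 8), (-8, 1).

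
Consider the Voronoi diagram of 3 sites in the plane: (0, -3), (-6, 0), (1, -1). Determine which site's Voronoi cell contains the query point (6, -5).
Nearest site = (0, -3)

The Voronoi cell of site s contains exactly those query points closer to s than to any other site. Compute squared distances from q = (6, -5) to each site:
  (0 − 6)² + (-3 − -5)² = 40
  (1 − 6)² + (-1 − -5)² = 41
  (-6 − 6)² + (0 − -5)² = 169
Minimum is attained by (0, -3), so q lies in its Voronoi cell.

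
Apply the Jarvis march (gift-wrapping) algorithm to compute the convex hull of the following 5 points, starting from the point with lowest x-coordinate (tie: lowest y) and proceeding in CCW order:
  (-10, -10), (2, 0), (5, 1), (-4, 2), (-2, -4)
Hull (CCW) = [(-10, -10), (5, 1), (-4, 2)]

Jarvis march: at each step, from the current hull vertex p, select the next vertex q as the point such that every other point lies strictly to the left of (or on) the directed line p → q. (Equivalently: for every other point r, the cross product (q − p) × (r − p) ≥ 0.)
Starting point (lowest x, tie lowest y): (-10, -10). Wrap until returning to start. Resulting hull: (-10, -10), (5, 1), (-4, 2).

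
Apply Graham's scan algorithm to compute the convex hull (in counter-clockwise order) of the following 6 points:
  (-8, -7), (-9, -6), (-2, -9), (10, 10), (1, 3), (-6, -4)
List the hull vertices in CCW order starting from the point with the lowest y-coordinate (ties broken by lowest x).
Hull (CCW) = [(-2, -9), (10, 10), (1, 3), (-9, -6), (-8, -7)]

Graham scan procedure:
  1. Find the pivot p₀ = point with lowest y (tie → lowest x): (-2, -9).
  2. Sort the remaining points by polar angle around p₀.
  3. Walk through sorted points, maintaining a stack; pop the top while the last three entries make a non-left turn (cross product ≤ 0).
  4. Final stack is the convex hull in CCW order: (-2, -9), (10, 10), (1, 3), (-9, -6), (-8, -7).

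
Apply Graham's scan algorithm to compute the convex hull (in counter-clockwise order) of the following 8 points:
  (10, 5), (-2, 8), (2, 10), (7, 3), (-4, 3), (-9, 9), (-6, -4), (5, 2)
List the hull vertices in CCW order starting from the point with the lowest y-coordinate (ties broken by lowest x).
Hull (CCW) = [(-6, -4), (7, 3), (10, 5), (2, 10), (-9, 9)]

Graham scan procedure:
  1. Find the pivot p₀ = point with lowest y (tie → lowest x): (-6, -4).
  2. Sort the remaining points by polar angle around p₀.
  3. Walk through sorted points, maintaining a stack; pop the top while the last three entries make a non-left turn (cross product ≤ 0).
  4. Final stack is the convex hull in CCW order: (-6, -4), (7, 3), (10, 5), (2, 10), (-9, 9).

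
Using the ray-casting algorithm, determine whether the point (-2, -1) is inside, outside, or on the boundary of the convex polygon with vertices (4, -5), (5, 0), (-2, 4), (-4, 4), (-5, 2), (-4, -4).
The point (-2, -1) lies strictly inside the polygon

Cast a horizontal ray to the right from the query point and count how many polygon edges it crosses (each edge strictly once or zero times, handled with the usual half-open convention). 
Parity of crossings → odd ⇒ inside.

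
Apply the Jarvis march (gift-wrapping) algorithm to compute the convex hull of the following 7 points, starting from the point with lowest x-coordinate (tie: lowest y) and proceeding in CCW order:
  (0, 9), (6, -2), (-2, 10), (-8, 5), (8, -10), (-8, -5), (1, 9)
Hull (CCW) = [(-8, -5), (8, -10), (6, -2), (1, 9), (-2, 10), (-8, 5)]

Jarvis march: at each step, from the current hull vertex p, select the next vertex q as the point such that every other point lies strictly to the left of (or on) the directed line p → q. (Equivalently: for every other point r, the cross product (q − p) × (r − p) ≥ 0.)
Starting point (lowest x, tie lowest y): (-8, -5). Wrap until returning to start. Resulting hull: (-8, -5), (8, -10), (6, -2), (1, 9), (-2, 10), (-8, 5).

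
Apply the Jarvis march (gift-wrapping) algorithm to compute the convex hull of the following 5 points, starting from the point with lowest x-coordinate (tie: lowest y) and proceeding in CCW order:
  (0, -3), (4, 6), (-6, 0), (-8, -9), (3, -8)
Hull (CCW) = [(-8, -9), (3, -8), (4, 6), (-6, 0)]

Jarvis march: at each step, from the current hull vertex p, select the next vertex q as the point such that every other point lies strictly to the left of (or on) the directed line p → q. (Equivalently: for every other point r, the cross product (q − p) × (r − p) ≥ 0.)
Starting point (lowest x, tie lowest y): (-8, -9). Wrap until returning to start. Resulting hull: (-8, -9), (3, -8), (4, 6), (-6, 0).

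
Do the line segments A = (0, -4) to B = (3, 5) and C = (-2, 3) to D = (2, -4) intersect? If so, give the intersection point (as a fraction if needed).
Yes; intersection at (14/19, -34/19) (t = 14/57 on AB, s = 13/19 on CD)

Parametrize AB as A + t(B − A) = (0 + 3 t, -4 + 9 t) and CD as C + s(D − C) = (-2 + 4 s, 3 + -7 s). Solve the linear system for (t, s). Determinant = 57 ≠ 0, so a unique intersection of the containing lines exists. Solution: t = 14/57, s = 13/19 — both in [0, 1], so the segments cross. Intersection point: (14/19, -34/19).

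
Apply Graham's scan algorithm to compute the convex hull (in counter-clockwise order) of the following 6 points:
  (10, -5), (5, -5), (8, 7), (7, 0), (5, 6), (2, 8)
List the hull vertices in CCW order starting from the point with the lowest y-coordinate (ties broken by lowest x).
Hull (CCW) = [(5, -5), (10, -5), (8, 7), (2, 8)]

Graham scan procedure:
  1. Find the pivot p₀ = point with lowest y (tie → lowest x): (5, -5).
  2. Sort the remaining points by polar angle around p₀.
  3. Walk through sorted points, maintaining a stack; pop the top while the last three entries make a non-left turn (cross product ≤ 0).
  4. Final stack is the convex hull in CCW order: (5, -5), (10, -5), (8, 7), (2, 8).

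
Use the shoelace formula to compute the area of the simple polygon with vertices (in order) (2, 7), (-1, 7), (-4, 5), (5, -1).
Area = 30

Shoelace formula: Area = (1/2) |Σ_i (x_i · y_{i+1} − x_{i+1} · y_i)| (indices mod n). Compute each cross term:
  (2)(7) − (-1)(7) = 21
  (-1)(5) − (-4)(7) = 23
  (-4)(-1) − (5)(5) = -21
  (5)(7) − (2)(-1) = 37
Sum = 60, so (signed) Area = 60/2 = 30, |Area| = 30.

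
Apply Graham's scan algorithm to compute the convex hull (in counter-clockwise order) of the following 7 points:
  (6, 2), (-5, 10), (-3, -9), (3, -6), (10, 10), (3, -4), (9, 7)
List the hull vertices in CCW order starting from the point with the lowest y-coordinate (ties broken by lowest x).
Hull (CCW) = [(-3, -9), (3, -6), (9, 7), (10, 10), (-5, 10)]

Graham scan procedure:
  1. Find the pivot p₀ = point with lowest y (tie → lowest x): (-3, -9).
  2. Sort the remaining points by polar angle around p₀.
  3. Walk through sorted points, maintaining a stack; pop the top while the last three entries make a non-left turn (cross product ≤ 0).
  4. Final stack is the convex hull in CCW order: (-3, -9), (3, -6), (9, 7), (10, 10), (-5, 10).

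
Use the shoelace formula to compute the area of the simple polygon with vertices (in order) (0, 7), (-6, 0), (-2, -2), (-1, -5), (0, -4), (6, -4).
Area = 66

Shoelace formula: Area = (1/2) |Σ_i (x_i · y_{i+1} − x_{i+1} · y_i)| (indices mod n). Compute each cross term:
  (0)(0) − (-6)(7) = 42
  (-6)(-2) − (-2)(0) = 12
  (-2)(-5) − (-1)(-2) = 8
  (-1)(-4) − (0)(-5) = 4
  (0)(-4) − (6)(-4) = 24
  (6)(7) − (0)(-4) = 42
Sum = 132, so (signed) Area = 132/2 = 66, |Area| = 66.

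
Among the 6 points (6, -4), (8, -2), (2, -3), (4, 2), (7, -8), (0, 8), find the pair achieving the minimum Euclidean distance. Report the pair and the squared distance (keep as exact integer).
Pair = ((6, -4), (8, -2)); squared distance = 8

Compute all C(6, 2) = 15 pairwise squared distances (x_i − x_j)² + (y_i − y_j)². The minimum is 8, attained by the pair ((6, -4), (8, -2)).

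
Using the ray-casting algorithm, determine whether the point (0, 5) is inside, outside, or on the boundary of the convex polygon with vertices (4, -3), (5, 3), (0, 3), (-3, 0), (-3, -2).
The point (0, 5) lies strictly outside the polygon

Cast a horizontal ray to the right from the query point and count how many polygon edges it crosses (each edge strictly once or zero times, handled with the usual half-open convention). 
Parity of crossings → even ⇒ outside.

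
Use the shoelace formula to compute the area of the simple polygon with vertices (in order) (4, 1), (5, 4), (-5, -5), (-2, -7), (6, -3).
Area = 97/2

Shoelace formula: Area = (1/2) |Σ_i (x_i · y_{i+1} − x_{i+1} · y_i)| (indices mod n). Compute each cross term:
  (4)(4) − (5)(1) = 11
  (5)(-5) − (-5)(4) = -5
  (-5)(-7) − (-2)(-5) = 25
  (-2)(-3) − (6)(-7) = 48
  (6)(1) − (4)(-3) = 18
Sum = 97, so (signed) Area = 97/2 = 97/2, |Area| = 97/2.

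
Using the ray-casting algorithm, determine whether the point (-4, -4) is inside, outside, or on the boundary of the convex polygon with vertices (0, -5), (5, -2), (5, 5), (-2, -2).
The point (-4, -4) lies strictly outside the polygon

Cast a horizontal ray to the right from the query point and count how many polygon edges it crosses (each edge strictly once or zero times, handled with the usual half-open convention). 
Parity of crossings → even ⇒ outside.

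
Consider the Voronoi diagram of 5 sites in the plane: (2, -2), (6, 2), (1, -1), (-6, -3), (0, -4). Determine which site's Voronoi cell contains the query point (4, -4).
Nearest site = (2, -2)

The Voronoi cell of site s contains exactly those query points closer to s than to any other site. Compute squared distances from q = (4, -4) to each site:
  (2 − 4)² + (-2 − -4)² = 8
  (0 − 4)² + (-4 − -4)² = 16
  (1 − 4)² + (-1 − -4)² = 18
  (6 − 4)² + (2 − -4)² = 40
  (-6 − 4)² + (-3 − -4)² = 101
Minimum is attained by (2, -2), so q lies in its Voronoi cell.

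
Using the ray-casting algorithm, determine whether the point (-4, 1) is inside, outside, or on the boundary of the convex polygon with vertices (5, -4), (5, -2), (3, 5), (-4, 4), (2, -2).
The point (-4, 1) lies strictly outside the polygon

Cast a horizontal ray to the right from the query point and count how many polygon edges it crosses (each edge strictly once or zero times, handled with the usual half-open convention). 
Parity of crossings → even ⇒ outside.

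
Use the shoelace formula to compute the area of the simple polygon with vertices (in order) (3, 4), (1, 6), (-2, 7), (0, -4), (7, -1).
Area = 50

Shoelace formula: Area = (1/2) |Σ_i (x_i · y_{i+1} − x_{i+1} · y_i)| (indices mod n). Compute each cross term:
  (3)(6) − (1)(4) = 14
  (1)(7) − (-2)(6) = 19
  (-2)(-4) − (0)(7) = 8
  (0)(-1) − (7)(-4) = 28
  (7)(4) − (3)(-1) = 31
Sum = 100, so (signed) Area = 100/2 = 50, |Area| = 50.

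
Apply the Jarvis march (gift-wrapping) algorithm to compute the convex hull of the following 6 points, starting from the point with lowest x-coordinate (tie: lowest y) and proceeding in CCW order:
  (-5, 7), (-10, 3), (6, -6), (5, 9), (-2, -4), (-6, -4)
Hull (CCW) = [(-10, 3), (-6, -4), (6, -6), (5, 9), (-5, 7)]

Jarvis march: at each step, from the current hull vertex p, select the next vertex q as the point such that every other point lies strictly to the left of (or on) the directed line p → q. (Equivalently: for every other point r, the cross product (q − p) × (r − p) ≥ 0.)
Starting point (lowest x, tie lowest y): (-10, 3). Wrap until returning to start. Resulting hull: (-10, 3), (-6, -4), (6, -6), (5, 9), (-5, 7).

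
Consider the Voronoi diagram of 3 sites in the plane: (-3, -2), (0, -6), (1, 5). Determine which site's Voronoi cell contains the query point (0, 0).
Nearest site = (-3, -2)

The Voronoi cell of site s contains exactly those query points closer to s than to any other site. Compute squared distances from q = (0, 0) to each site:
  (-3 − 0)² + (-2 − 0)² = 13
  (1 − 0)² + (5 − 0)² = 26
  (0 − 0)² + (-6 − 0)² = 36
Minimum is attained by (-3, -2), so q lies in its Voronoi cell.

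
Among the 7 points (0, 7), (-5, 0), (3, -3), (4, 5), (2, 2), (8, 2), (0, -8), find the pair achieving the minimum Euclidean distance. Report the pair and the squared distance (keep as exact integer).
Pair = ((4, 5), (2, 2)); squared distance = 13

Compute all C(7, 2) = 21 pairwise squared distances (x_i − x_j)² + (y_i − y_j)². The minimum is 13, attained by the pair ((4, 5), (2, 2)).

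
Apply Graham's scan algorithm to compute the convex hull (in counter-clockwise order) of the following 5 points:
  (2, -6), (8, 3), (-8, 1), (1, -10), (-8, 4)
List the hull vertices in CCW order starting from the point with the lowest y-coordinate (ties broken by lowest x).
Hull (CCW) = [(1, -10), (8, 3), (-8, 4), (-8, 1)]

Graham scan procedure:
  1. Find the pivot p₀ = point with lowest y (tie → lowest x): (1, -10).
  2. Sort the remaining points by polar angle around p₀.
  3. Walk through sorted points, maintaining a stack; pop the top while the last three entries make a non-left turn (cross product ≤ 0).
  4. Final stack is the convex hull in CCW order: (1, -10), (8, 3), (-8, 4), (-8, 1).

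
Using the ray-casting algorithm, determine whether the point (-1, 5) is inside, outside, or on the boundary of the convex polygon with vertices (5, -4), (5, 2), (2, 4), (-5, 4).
The point (-1, 5) lies strictly outside the polygon

Cast a horizontal ray to the right from the query point and count how many polygon edges it crosses (each edge strictly once or zero times, handled with the usual half-open convention). 
Parity of crossings → even ⇒ outside.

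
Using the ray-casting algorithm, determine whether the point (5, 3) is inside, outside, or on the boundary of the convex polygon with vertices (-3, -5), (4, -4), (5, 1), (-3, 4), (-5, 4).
The point (5, 3) lies strictly outside the polygon

Cast a horizontal ray to the right from the query point and count how many polygon edges it crosses (each edge strictly once or zero times, handled with the usual half-open convention). 
Parity of crossings → even ⇒ outside.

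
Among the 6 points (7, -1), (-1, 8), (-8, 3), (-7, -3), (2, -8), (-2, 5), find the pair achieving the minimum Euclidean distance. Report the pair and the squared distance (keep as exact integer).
Pair = ((-1, 8), (-2, 5)); squared distance = 10

Compute all C(6, 2) = 15 pairwise squared distances (x_i − x_j)² + (y_i − y_j)². The minimum is 10, attained by the pair ((-1, 8), (-2, 5)).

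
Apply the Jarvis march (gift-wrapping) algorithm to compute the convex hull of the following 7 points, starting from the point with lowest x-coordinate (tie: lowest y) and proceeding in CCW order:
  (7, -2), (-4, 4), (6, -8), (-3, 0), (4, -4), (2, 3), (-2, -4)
Hull (CCW) = [(-4, 4), (-2, -4), (6, -8), (7, -2), (2, 3)]

Jarvis march: at each step, from the current hull vertex p, select the next vertex q as the point such that every other point lies strictly to the left of (or on) the directed line p → q. (Equivalently: for every other point r, the cross product (q − p) × (r − p) ≥ 0.)
Starting point (lowest x, tie lowest y): (-4, 4). Wrap until returning to start. Resulting hull: (-4, 4), (-2, -4), (6, -8), (7, -2), (2, 3).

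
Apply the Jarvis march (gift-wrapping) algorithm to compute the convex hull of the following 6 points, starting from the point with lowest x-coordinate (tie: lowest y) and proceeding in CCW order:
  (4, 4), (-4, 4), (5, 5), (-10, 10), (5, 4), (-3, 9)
Hull (CCW) = [(-10, 10), (-4, 4), (5, 4), (5, 5), (-3, 9)]

Jarvis march: at each step, from the current hull vertex p, select the next vertex q as the point such that every other point lies strictly to the left of (or on) the directed line p → q. (Equivalently: for every other point r, the cross product (q − p) × (r − p) ≥ 0.)
Starting point (lowest x, tie lowest y): (-10, 10). Wrap until returning to start. Resulting hull: (-10, 10), (-4, 4), (5, 4), (5, 5), (-3, 9).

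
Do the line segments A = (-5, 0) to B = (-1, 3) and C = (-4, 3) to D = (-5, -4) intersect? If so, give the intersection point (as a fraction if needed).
Yes; intersection at (-109/25, 12/25) (t = 4/25 on AB, s = 9/25 on CD)

Parametrize AB as A + t(B − A) = (-5 + 4 t, 0 + 3 t) and CD as C + s(D − C) = (-4 + -1 s, 3 + -7 s). Solve the linear system for (t, s). Determinant = 25 ≠ 0, so a unique intersection of the containing lines exists. Solution: t = 4/25, s = 9/25 — both in [0, 1], so the segments cross. Intersection point: (-109/25, 12/25).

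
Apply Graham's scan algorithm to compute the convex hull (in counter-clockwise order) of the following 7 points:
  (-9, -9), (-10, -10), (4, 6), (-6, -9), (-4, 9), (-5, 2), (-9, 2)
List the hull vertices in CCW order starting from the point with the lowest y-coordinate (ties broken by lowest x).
Hull (CCW) = [(-10, -10), (-6, -9), (4, 6), (-4, 9), (-9, 2)]

Graham scan procedure:
  1. Find the pivot p₀ = point with lowest y (tie → lowest x): (-10, -10).
  2. Sort the remaining points by polar angle around p₀.
  3. Walk through sorted points, maintaining a stack; pop the top while the last three entries make a non-left turn (cross product ≤ 0).
  4. Final stack is the convex hull in CCW order: (-10, -10), (-6, -9), (4, 6), (-4, 9), (-9, 2).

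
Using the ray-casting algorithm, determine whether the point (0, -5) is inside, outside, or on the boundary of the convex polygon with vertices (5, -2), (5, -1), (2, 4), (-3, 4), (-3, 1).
The point (0, -5) lies strictly outside the polygon

Cast a horizontal ray to the right from the query point and count how many polygon edges it crosses (each edge strictly once or zero times, handled with the usual half-open convention). 
Parity of crossings → even ⇒ outside.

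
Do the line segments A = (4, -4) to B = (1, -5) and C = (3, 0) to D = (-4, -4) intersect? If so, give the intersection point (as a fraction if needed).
No (intersection of containing lines falls outside at least one segment)

Parametrize and solve: t = 32/5, s = 13/5. At least one of these is outside [0, 1], so the segments do not intersect.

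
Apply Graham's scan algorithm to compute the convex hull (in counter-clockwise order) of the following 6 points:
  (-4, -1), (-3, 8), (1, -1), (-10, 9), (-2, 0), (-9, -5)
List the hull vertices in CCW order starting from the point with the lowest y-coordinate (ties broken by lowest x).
Hull (CCW) = [(-9, -5), (1, -1), (-3, 8), (-10, 9)]

Graham scan procedure:
  1. Find the pivot p₀ = point with lowest y (tie → lowest x): (-9, -5).
  2. Sort the remaining points by polar angle around p₀.
  3. Walk through sorted points, maintaining a stack; pop the top while the last three entries make a non-left turn (cross product ≤ 0).
  4. Final stack is the convex hull in CCW order: (-9, -5), (1, -1), (-3, 8), (-10, 9).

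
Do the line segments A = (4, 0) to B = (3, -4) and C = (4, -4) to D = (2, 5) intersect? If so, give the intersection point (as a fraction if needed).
Yes; intersection at (60/17, -32/17) (t = 8/17 on AB, s = 4/17 on CD)

Parametrize AB as A + t(B − A) = (4 + -1 t, 0 + -4 t) and CD as C + s(D − C) = (4 + -2 s, -4 + 9 s). Solve the linear system for (t, s). Determinant = 17 ≠ 0, so a unique intersection of the containing lines exists. Solution: t = 8/17, s = 4/17 — both in [0, 1], so the segments cross. Intersection point: (60/17, -32/17).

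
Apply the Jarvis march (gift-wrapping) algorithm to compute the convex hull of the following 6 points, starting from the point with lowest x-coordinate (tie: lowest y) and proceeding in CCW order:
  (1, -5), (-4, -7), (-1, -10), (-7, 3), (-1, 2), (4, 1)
Hull (CCW) = [(-7, 3), (-4, -7), (-1, -10), (4, 1), (-1, 2)]

Jarvis march: at each step, from the current hull vertex p, select the next vertex q as the point such that every other point lies strictly to the left of (or on) the directed line p → q. (Equivalently: for every other point r, the cross product (q − p) × (r − p) ≥ 0.)
Starting point (lowest x, tie lowest y): (-7, 3). Wrap until returning to start. Resulting hull: (-7, 3), (-4, -7), (-1, -10), (4, 1), (-1, 2).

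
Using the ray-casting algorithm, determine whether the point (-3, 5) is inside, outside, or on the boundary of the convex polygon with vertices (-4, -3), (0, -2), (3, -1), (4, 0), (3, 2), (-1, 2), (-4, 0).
The point (-3, 5) lies strictly outside the polygon

Cast a horizontal ray to the right from the query point and count how many polygon edges it crosses (each edge strictly once or zero times, handled with the usual half-open convention). 
Parity of crossings → even ⇒ outside.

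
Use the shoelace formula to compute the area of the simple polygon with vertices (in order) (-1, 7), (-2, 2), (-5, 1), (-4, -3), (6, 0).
Area = 99/2

Shoelace formula: Area = (1/2) |Σ_i (x_i · y_{i+1} − x_{i+1} · y_i)| (indices mod n). Compute each cross term:
  (-1)(2) − (-2)(7) = 12
  (-2)(1) − (-5)(2) = 8
  (-5)(-3) − (-4)(1) = 19
  (-4)(0) − (6)(-3) = 18
  (6)(7) − (-1)(0) = 42
Sum = 99, so (signed) Area = 99/2 = 99/2, |Area| = 99/2.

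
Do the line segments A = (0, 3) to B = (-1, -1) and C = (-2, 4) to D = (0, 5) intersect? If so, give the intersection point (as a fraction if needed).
No (intersection of containing lines falls outside at least one segment)

Parametrize and solve: t = -4/7, s = 9/7. At least one of these is outside [0, 1], so the segments do not intersect.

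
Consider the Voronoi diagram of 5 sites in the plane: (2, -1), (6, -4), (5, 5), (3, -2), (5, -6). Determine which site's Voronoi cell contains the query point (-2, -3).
Nearest site = (2, -1)

The Voronoi cell of site s contains exactly those query points closer to s than to any other site. Compute squared distances from q = (-2, -3) to each site:
  (2 − -2)² + (-1 − -3)² = 20
  (3 − -2)² + (-2 − -3)² = 26
  (5 − -2)² + (-6 − -3)² = 58
  (6 − -2)² + (-4 − -3)² = 65
  (5 − -2)² + (5 − -3)² = 113
Minimum is attained by (2, -1), so q lies in its Voronoi cell.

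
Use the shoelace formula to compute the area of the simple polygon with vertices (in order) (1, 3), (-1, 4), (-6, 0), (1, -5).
Area = 69/2

Shoelace formula: Area = (1/2) |Σ_i (x_i · y_{i+1} − x_{i+1} · y_i)| (indices mod n). Compute each cross term:
  (1)(4) − (-1)(3) = 7
  (-1)(0) − (-6)(4) = 24
  (-6)(-5) − (1)(0) = 30
  (1)(3) − (1)(-5) = 8
Sum = 69, so (signed) Area = 69/2 = 69/2, |Area| = 69/2.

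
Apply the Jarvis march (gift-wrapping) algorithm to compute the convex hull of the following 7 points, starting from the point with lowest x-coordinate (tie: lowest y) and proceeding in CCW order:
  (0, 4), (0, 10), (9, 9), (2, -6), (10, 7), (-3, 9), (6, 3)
Hull (CCW) = [(-3, 9), (2, -6), (10, 7), (9, 9), (0, 10)]

Jarvis march: at each step, from the current hull vertex p, select the next vertex q as the point such that every other point lies strictly to the left of (or on) the directed line p → q. (Equivalently: for every other point r, the cross product (q − p) × (r − p) ≥ 0.)
Starting point (lowest x, tie lowest y): (-3, 9). Wrap until returning to start. Resulting hull: (-3, 9), (2, -6), (10, 7), (9, 9), (0, 10).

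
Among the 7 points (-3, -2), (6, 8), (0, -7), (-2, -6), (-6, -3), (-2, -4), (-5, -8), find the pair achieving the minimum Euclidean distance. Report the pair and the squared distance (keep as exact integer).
Pair = ((-2, -6), (-2, -4)); squared distance = 4

Compute all C(7, 2) = 21 pairwise squared distances (x_i − x_j)² + (y_i − y_j)². The minimum is 4, attained by the pair ((-2, -6), (-2, -4)).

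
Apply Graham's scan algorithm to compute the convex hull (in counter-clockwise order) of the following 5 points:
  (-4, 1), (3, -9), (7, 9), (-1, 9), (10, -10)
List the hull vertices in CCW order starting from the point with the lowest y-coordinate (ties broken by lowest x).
Hull (CCW) = [(10, -10), (7, 9), (-1, 9), (-4, 1), (3, -9)]

Graham scan procedure:
  1. Find the pivot p₀ = point with lowest y (tie → lowest x): (10, -10).
  2. Sort the remaining points by polar angle around p₀.
  3. Walk through sorted points, maintaining a stack; pop the top while the last three entries make a non-left turn (cross product ≤ 0).
  4. Final stack is the convex hull in CCW order: (10, -10), (7, 9), (-1, 9), (-4, 1), (3, -9).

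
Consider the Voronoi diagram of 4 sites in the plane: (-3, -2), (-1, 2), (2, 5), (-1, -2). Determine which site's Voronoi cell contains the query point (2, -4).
Nearest site = (-1, -2)

The Voronoi cell of site s contains exactly those query points closer to s than to any other site. Compute squared distances from q = (2, -4) to each site:
  (-1 − 2)² + (-2 − -4)² = 13
  (-3 − 2)² + (-2 − -4)² = 29
  (-1 − 2)² + (2 − -4)² = 45
  (2 − 2)² + (5 − -4)² = 81
Minimum is attained by (-1, -2), so q lies in its Voronoi cell.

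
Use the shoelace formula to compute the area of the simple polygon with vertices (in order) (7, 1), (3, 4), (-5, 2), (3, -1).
Area = 30

Shoelace formula: Area = (1/2) |Σ_i (x_i · y_{i+1} − x_{i+1} · y_i)| (indices mod n). Compute each cross term:
  (7)(4) − (3)(1) = 25
  (3)(2) − (-5)(4) = 26
  (-5)(-1) − (3)(2) = -1
  (3)(1) − (7)(-1) = 10
Sum = 60, so (signed) Area = 60/2 = 30, |Area| = 30.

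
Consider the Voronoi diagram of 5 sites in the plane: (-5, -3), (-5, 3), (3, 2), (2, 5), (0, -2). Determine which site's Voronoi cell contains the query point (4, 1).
Nearest site = (3, 2)

The Voronoi cell of site s contains exactly those query points closer to s than to any other site. Compute squared distances from q = (4, 1) to each site:
  (3 − 4)² + (2 − 1)² = 2
  (2 − 4)² + (5 − 1)² = 20
  (0 − 4)² + (-2 − 1)² = 25
  (-5 − 4)² + (3 − 1)² = 85
  (-5 − 4)² + (-3 − 1)² = 97
Minimum is attained by (3, 2), so q lies in its Voronoi cell.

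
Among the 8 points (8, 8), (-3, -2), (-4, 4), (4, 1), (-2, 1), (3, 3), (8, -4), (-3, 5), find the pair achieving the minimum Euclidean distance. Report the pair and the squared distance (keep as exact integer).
Pair = ((-4, 4), (-3, 5)); squared distance = 2

Compute all C(8, 2) = 28 pairwise squared distances (x_i − x_j)² + (y_i − y_j)². The minimum is 2, attained by the pair ((-4, 4), (-3, 5)).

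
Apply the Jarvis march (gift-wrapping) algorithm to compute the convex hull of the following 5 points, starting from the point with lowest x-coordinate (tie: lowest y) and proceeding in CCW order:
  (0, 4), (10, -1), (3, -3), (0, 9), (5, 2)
Hull (CCW) = [(0, 4), (3, -3), (10, -1), (0, 9)]

Jarvis march: at each step, from the current hull vertex p, select the next vertex q as the point such that every other point lies strictly to the left of (or on) the directed line p → q. (Equivalently: for every other point r, the cross product (q − p) × (r − p) ≥ 0.)
Starting point (lowest x, tie lowest y): (0, 4). Wrap until returning to start. Resulting hull: (0, 4), (3, -3), (10, -1), (0, 9).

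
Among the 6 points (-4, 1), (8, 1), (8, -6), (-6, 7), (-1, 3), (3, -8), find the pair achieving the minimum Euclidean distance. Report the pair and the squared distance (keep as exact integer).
Pair = ((-4, 1), (-1, 3)); squared distance = 13

Compute all C(6, 2) = 15 pairwise squared distances (x_i − x_j)² + (y_i − y_j)². The minimum is 13, attained by the pair ((-4, 1), (-1, 3)).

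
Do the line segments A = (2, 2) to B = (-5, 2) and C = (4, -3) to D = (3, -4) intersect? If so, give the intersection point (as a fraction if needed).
No (intersection of containing lines falls outside at least one segment)

Parametrize and solve: t = -1, s = -5. At least one of these is outside [0, 1], so the segments do not intersect.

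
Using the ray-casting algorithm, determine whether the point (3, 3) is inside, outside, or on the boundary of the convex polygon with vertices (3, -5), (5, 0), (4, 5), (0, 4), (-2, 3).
The point (3, 3) lies strictly inside the polygon

Cast a horizontal ray to the right from the query point and count how many polygon edges it crosses (each edge strictly once or zero times, handled with the usual half-open convention). 
Parity of crossings → odd ⇒ inside.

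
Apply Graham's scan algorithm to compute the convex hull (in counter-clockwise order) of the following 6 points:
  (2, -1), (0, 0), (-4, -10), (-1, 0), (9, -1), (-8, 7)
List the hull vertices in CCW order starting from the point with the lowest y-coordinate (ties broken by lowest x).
Hull (CCW) = [(-4, -10), (9, -1), (-8, 7)]

Graham scan procedure:
  1. Find the pivot p₀ = point with lowest y (tie → lowest x): (-4, -10).
  2. Sort the remaining points by polar angle around p₀.
  3. Walk through sorted points, maintaining a stack; pop the top while the last three entries make a non-left turn (cross product ≤ 0).
  4. Final stack is the convex hull in CCW order: (-4, -10), (9, -1), (-8, 7).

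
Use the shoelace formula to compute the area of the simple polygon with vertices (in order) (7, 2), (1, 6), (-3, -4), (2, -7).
Area = 68

Shoelace formula: Area = (1/2) |Σ_i (x_i · y_{i+1} − x_{i+1} · y_i)| (indices mod n). Compute each cross term:
  (7)(6) − (1)(2) = 40
  (1)(-4) − (-3)(6) = 14
  (-3)(-7) − (2)(-4) = 29
  (2)(2) − (7)(-7) = 53
Sum = 136, so (signed) Area = 136/2 = 68, |Area| = 68.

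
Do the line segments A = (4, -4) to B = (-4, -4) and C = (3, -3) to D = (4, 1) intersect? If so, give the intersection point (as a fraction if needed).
No (intersection of containing lines falls outside at least one segment)

Parametrize and solve: t = 5/32, s = -1/4. At least one of these is outside [0, 1], so the segments do not intersect.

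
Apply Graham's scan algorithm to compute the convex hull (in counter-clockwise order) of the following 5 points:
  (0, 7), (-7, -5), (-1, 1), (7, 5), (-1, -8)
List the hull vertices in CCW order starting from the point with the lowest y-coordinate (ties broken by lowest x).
Hull (CCW) = [(-1, -8), (7, 5), (0, 7), (-7, -5)]

Graham scan procedure:
  1. Find the pivot p₀ = point with lowest y (tie → lowest x): (-1, -8).
  2. Sort the remaining points by polar angle around p₀.
  3. Walk through sorted points, maintaining a stack; pop the top while the last three entries make a non-left turn (cross product ≤ 0).
  4. Final stack is the convex hull in CCW order: (-1, -8), (7, 5), (0, 7), (-7, -5).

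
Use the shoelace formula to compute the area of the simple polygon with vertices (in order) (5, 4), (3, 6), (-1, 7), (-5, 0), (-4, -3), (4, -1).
Area = 66

Shoelace formula: Area = (1/2) |Σ_i (x_i · y_{i+1} − x_{i+1} · y_i)| (indices mod n). Compute each cross term:
  (5)(6) − (3)(4) = 18
  (3)(7) − (-1)(6) = 27
  (-1)(0) − (-5)(7) = 35
  (-5)(-3) − (-4)(0) = 15
  (-4)(-1) − (4)(-3) = 16
  (4)(4) − (5)(-1) = 21
Sum = 132, so (signed) Area = 132/2 = 66, |Area| = 66.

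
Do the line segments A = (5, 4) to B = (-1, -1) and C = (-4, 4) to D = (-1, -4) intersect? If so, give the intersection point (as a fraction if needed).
No (intersection of containing lines falls outside at least one segment)

Parametrize and solve: t = 8/7, s = 5/7. At least one of these is outside [0, 1], so the segments do not intersect.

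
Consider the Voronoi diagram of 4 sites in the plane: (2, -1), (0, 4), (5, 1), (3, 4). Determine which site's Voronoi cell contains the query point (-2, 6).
Nearest site = (0, 4)

The Voronoi cell of site s contains exactly those query points closer to s than to any other site. Compute squared distances from q = (-2, 6) to each site:
  (0 − -2)² + (4 − 6)² = 8
  (3 − -2)² + (4 − 6)² = 29
  (2 − -2)² + (-1 − 6)² = 65
  (5 − -2)² + (1 − 6)² = 74
Minimum is attained by (0, 4), so q lies in its Voronoi cell.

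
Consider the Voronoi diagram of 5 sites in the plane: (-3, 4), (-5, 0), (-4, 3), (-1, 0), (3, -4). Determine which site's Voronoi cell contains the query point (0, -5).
Nearest site = (3, -4)

The Voronoi cell of site s contains exactly those query points closer to s than to any other site. Compute squared distances from q = (0, -5) to each site:
  (3 − 0)² + (-4 − -5)² = 10
  (-1 − 0)² + (0 − -5)² = 26
  (-5 − 0)² + (0 − -5)² = 50
  (-4 − 0)² + (3 − -5)² = 80
  (-3 − 0)² + (4 − -5)² = 90
Minimum is attained by (3, -4), so q lies in its Voronoi cell.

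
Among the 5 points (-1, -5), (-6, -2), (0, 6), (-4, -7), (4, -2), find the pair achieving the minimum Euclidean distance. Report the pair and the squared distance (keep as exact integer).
Pair = ((-1, -5), (-4, -7)); squared distance = 13

Compute all C(5, 2) = 10 pairwise squared distances (x_i − x_j)² + (y_i − y_j)². The minimum is 13, attained by the pair ((-1, -5), (-4, -7)).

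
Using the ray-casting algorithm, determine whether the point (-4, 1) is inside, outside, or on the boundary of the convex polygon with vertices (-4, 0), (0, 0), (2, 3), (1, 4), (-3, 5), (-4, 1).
The point (-4, 1) lies on the polygon boundary

Boundary check: the query satisfies the collinearity and bounding-box conditions for some polygon edge, so it lies exactly on the boundary.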